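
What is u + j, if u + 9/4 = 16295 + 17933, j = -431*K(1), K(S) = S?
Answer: 135179/4 ≈ 33795.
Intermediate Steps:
j = -431 (j = -431*1 = -431)
u = 136903/4 (u = -9/4 + (16295 + 17933) = -9/4 + 34228 = 136903/4 ≈ 34226.)
u + j = 136903/4 - 431 = 135179/4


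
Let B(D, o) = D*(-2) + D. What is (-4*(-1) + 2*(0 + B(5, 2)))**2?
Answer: 36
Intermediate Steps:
B(D, o) = -D (B(D, o) = -2*D + D = -D)
(-4*(-1) + 2*(0 + B(5, 2)))**2 = (-4*(-1) + 2*(0 - 1*5))**2 = (4 + 2*(0 - 5))**2 = (4 + 2*(-5))**2 = (4 - 10)**2 = (-6)**2 = 36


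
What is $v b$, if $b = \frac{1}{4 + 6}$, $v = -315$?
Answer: $- \frac{63}{2} \approx -31.5$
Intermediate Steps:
$b = \frac{1}{10} \approx 0.1$
$v b = \left(-315\right) \frac{1}{10} = - \frac{63}{2}$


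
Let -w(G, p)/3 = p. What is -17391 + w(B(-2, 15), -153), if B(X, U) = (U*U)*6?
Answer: -16932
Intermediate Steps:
B(X, U) = 6*U² (B(X, U) = U²*6 = 6*U²)
w(G, p) = -3*p
-17391 + w(B(-2, 15), -153) = -17391 - 3*(-153) = -17391 + 459 = -16932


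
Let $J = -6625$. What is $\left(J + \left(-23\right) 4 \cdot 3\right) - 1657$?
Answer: $-8558$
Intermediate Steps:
$\left(J + \left(-23\right) 4 \cdot 3\right) - 1657 = \left(-6625 + \left(-23\right) 4 \cdot 3\right) - 1657 = \left(-6625 - 276\right) - 1657 = -6901 - 1657 = -8558$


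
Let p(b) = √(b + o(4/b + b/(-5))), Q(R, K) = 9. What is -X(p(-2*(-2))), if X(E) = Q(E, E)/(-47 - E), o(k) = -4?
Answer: 9/47 ≈ 0.19149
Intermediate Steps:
p(b) = √(-4 + b) (p(b) = √(b - 4) = √(-4 + b))
X(E) = 9/(-47 - E)
-X(p(-2*(-2))) = -(-9)/(47 + √(-4 - 2*(-2))) = -(-9)/(47 + √(-4 + 4)) = -(-9)/(47 + √0) = -(-9)/(47 + 0) = -(-9)/47 = -1*(-9/47) = 9/47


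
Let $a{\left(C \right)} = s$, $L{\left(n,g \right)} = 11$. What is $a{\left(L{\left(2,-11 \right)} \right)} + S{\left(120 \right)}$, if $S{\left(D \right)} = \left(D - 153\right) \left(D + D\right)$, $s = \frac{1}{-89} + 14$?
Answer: $- \frac{703635}{89} \approx -7906.0$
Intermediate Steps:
$s = \frac{1245}{89}$ ($s = - \frac{1}{89} + 14 = \frac{1245}{89} \approx 13.989$)
$S{\left(D \right)} = 2 D \left(-153 + D\right)$ ($S{\left(D \right)} = \left(-153 + D\right) 2 D = 2 D \left(-153 + D\right)$)
$a{\left(C \right)} = \frac{1245}{89}$
$a{\left(L{\left(2,-11 \right)} \right)} + S{\left(120 \right)} = \frac{1245}{89} + 2 \cdot 120 \left(-153 + 120\right) = \frac{1245}{89} + 2 \cdot 120 \left(-33\right) = \frac{1245}{89} - 7920 = - \frac{703635}{89}$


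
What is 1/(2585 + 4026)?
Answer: 1/6611 ≈ 0.00015126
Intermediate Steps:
1/(2585 + 4026) = 1/6611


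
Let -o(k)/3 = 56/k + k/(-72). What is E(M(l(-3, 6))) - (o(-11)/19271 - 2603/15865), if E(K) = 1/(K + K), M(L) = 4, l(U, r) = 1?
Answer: 153092531/531012405 ≈ 0.28830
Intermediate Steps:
o(k) = -168/k + k/24 (o(k) = -3*(56/k + k/(-72)) = -3*(56/k + k*(-1/72)) = -3*(56/k - k/72) = -168/k + k/24)
E(K) = 1/(2*K)
E(M(l(-3, 6))) - (o(-11)/19271 - 2603/15865) = (½)/4 - ((-168/(-11) + (1/24)*(-11))/19271 - 2603/15865) = (½)*(¼) - ((-168*(-1/11) - 11/24)*(1/19271) - 2603*1/15865) = ⅛ - ((168/11 - 11/24)*(1/19271) - 137/835) = ⅛ - ((3911/264)*(1/19271) - 137/835) = ⅛ - (3911/5087544 - 137/835) = ⅛ - 1*(-693727843/4248099240) = ⅛ + 693727843/4248099240 = 153092531/531012405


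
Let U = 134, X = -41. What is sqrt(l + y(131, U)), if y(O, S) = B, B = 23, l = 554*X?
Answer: I*sqrt(22691) ≈ 150.64*I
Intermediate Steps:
l = -22714 (l = 554*(-41) = -22714)
y(O, S) = 23
sqrt(l + y(131, U)) = sqrt(-22714 + 23) = sqrt(-22691) = I*sqrt(22691)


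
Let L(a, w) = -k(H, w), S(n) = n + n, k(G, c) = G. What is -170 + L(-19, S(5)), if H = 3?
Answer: -173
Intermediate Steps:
S(n) = 2*n
L(a, w) = -3 (L(a, w) = -1*3 = -3)
-170 + L(-19, S(5)) = -170 - 3 = -173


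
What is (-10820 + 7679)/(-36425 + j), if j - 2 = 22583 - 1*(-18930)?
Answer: -3141/5090 ≈ -0.61709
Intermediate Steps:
j = 41515 (j = 2 + (22583 - 1*(-18930)) = 2 + (22583 + 18930) = 2 + 41513 = 41515)
(-10820 + 7679)/(-36425 + j) = (-10820 + 7679)/(-36425 + 41515) = -3141/5090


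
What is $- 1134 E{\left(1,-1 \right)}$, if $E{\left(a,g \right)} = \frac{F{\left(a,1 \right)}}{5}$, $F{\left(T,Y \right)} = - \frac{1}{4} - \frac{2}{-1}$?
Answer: $- \frac{3969}{10} \approx -396.9$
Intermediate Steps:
$F{\left(T,Y \right)} = \frac{7}{4}$ ($F{\left(T,Y \right)} = \left(-1\right) \frac{1}{4} - -2 = - \frac{1}{4} + 2 = \frac{7}{4}$)
$E{\left(a,g \right)} = \frac{7}{20}$ ($E{\left(a,g \right)} = \frac{7}{4 \cdot 5} = \frac{7}{4} \cdot \frac{1}{5} = \frac{7}{20}$)
$- 1134 E{\left(1,-1 \right)} = \left(-1134\right) \frac{7}{20} = - \frac{3969}{10}$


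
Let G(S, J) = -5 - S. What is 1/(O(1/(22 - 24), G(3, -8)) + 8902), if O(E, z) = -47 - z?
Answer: 1/8863 ≈ 0.00011283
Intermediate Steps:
1/(O(1/(22 - 24), G(3, -8)) + 8902) = 1/((-47 - (-5 - 1*3)) + 8902) = 1/((-47 - (-5 - 3)) + 8902) = 1/((-47 - 1*(-8)) + 8902) = 1/((-47 + 8) + 8902) = 1/(-39 + 8902) = 1/8863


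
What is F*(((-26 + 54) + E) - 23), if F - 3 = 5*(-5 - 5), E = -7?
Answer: 94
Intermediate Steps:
F = -47 (F = 3 + 5*(-5 - 5) = 3 + 5*(-10) = 3 - 50 = -47)
F*(((-26 + 54) + E) - 23) = -47*(((-26 + 54) - 7) - 23) = -47*((28 - 7) - 23) = -47*(21 - 23) = -47*(-2) = 94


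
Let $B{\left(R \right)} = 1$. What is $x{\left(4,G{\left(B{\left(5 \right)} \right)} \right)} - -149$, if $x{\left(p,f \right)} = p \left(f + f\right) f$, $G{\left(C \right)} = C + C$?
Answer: $181$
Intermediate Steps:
$G{\left(C \right)} = 2 C$
$x{\left(p,f \right)} = 2 p f^{2}$ ($x{\left(p,f \right)} = p 2 f f = 2 f p f = 2 p f^{2}$)
$x{\left(4,G{\left(B{\left(5 \right)} \right)} \right)} - -149 = 2 \cdot 4 \left(2 \cdot 1\right)^{2} - -149 = 2 \cdot 4 \cdot 2^{2} + 149 = 2 \cdot 4 \cdot 4 + 149 = 32 + 149 = 181$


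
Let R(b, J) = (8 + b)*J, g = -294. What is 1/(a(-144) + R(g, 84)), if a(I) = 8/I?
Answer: -18/432433 ≈ -4.1625e-5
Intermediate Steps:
R(b, J) = J*(8 + b)
1/(a(-144) + R(g, 84)) = 1/(8/(-144) + 84*(8 - 294)) = 1/(8*(-1/144) + 84*(-286)) = 1/(-1/18 - 24024) = 1/(-432433/18) = -18/432433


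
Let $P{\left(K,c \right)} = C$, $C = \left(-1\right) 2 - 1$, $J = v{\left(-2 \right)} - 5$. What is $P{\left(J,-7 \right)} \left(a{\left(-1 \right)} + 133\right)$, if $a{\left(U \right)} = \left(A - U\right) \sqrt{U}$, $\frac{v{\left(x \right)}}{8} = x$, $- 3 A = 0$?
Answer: $-399 - 3 i \approx -399.0 - 3.0 i$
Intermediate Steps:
$A = 0$ ($A = \left(- \frac{1}{3}\right) 0 = 0$)
$v{\left(x \right)} = 8 x$
$J = -21$ ($J = 8 \left(-2\right) - 5 = -16 - 5 = -21$)
$C = -3$ ($C = -2 - 1 = -3$)
$P{\left(K,c \right)} = -3$
$a{\left(U \right)} = - U^{\frac{3}{2}}$ ($a{\left(U \right)} = \left(0 - U\right) \sqrt{U} = - U \sqrt{U} = - U^{\frac{3}{2}}$)
$P{\left(J,-7 \right)} \left(a{\left(-1 \right)} + 133\right) = - 3 \left(- \left(-1\right)^{\frac{3}{2}} + 133\right) = - 3 \left(- \left(-1\right) i + 133\right) = - 3 \left(i + 133\right) = - 3 \left(133 + i\right) = -399 - 3 i$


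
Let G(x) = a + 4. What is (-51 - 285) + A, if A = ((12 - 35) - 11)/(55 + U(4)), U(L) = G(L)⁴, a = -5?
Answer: -9425/28 ≈ -336.61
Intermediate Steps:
G(x) = -1 (G(x) = -5 + 4 = -1)
U(L) = 1 (U(L) = (-1)⁴ = 1)
A = -17/28 (A = ((12 - 35) - 11)/(55 + 1) = (-23 - 11)/56 = -34*1/56 = -17/28 ≈ -0.60714)
(-51 - 285) + A = (-51 - 285) - 17/28 = -336 - 17/28 = -9425/28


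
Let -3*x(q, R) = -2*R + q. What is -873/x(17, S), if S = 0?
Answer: 2619/17 ≈ 154.06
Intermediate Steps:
x(q, R) = -q/3 + 2*R/3 (x(q, R) = -(-2*R + q)/3 = -(q - 2*R)/3 = -q/3 + 2*R/3)
-873/x(17, S) = -873/(-⅓*17 + (⅔)*0) = -873/(-17/3 + 0) = -873/(-17/3) = -873*(-3/17) = 2619/17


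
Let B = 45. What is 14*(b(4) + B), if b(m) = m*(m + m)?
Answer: 1078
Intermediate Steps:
b(m) = 2*m**2 (b(m) = m*(2*m) = 2*m**2)
14*(b(4) + B) = 14*(2*4**2 + 45) = 14*(2*16 + 45) = 14*(32 + 45) = 14*77 = 1078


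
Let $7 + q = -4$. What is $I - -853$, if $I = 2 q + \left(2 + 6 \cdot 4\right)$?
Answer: $857$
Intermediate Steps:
$q = -11$ ($q = -7 - 4 = -11$)
$I = 4$ ($I = 2 \left(-11\right) + \left(2 + 6 \cdot 4\right) = -22 + \left(2 + 24\right) = -22 + 26 = 4$)
$I - -853 = 4 - -853 = 4 + 853 = 857$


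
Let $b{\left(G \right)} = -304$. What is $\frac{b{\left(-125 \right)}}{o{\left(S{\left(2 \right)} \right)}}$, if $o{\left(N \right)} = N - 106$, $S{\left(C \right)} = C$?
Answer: $\frac{38}{13} \approx 2.9231$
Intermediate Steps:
$o{\left(N \right)} = -106 + N$
$\frac{b{\left(-125 \right)}}{o{\left(S{\left(2 \right)} \right)}} = - \frac{304}{-106 + 2} = - \frac{304}{-104} = \left(-304\right) \left(- \frac{1}{104}\right) = \frac{38}{13}$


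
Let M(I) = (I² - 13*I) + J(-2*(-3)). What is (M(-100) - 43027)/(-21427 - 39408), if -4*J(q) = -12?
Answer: 31724/60835 ≈ 0.52148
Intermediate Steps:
J(q) = 3 (J(q) = -¼*(-12) = 3)
M(I) = 3 + I² - 13*I (M(I) = (I² - 13*I) + 3 = 3 + I² - 13*I)
(M(-100) - 43027)/(-21427 - 39408) = ((3 + (-100)² - 13*(-100)) - 43027)/(-21427 - 39408) = ((3 + 10000 + 1300) - 43027)/(-60835) = (11303 - 43027)*(-1/60835) = -31724*(-1/60835) = 31724/60835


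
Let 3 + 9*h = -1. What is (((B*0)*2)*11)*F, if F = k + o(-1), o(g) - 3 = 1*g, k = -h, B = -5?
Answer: 0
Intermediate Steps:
h = -4/9 (h = -⅓ + (⅑)*(-1) = -⅓ - ⅑ = -4/9 ≈ -0.44444)
k = 4/9 (k = -1*(-4/9) = 4/9 ≈ 0.44444)
o(g) = 3 + g (o(g) = 3 + 1*g = 3 + g)
F = 22/9 (F = 4/9 + (3 - 1) = 4/9 + 2 = 22/9 ≈ 2.4444)
(((B*0)*2)*11)*F = ((-5*0*2)*11)*(22/9) = ((0*2)*11)*(22/9) = (0*11)*(22/9) = 0*(22/9) = 0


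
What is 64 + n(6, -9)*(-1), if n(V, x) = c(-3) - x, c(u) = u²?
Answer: 46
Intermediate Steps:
n(V, x) = 9 - x (n(V, x) = (-3)² - x = 9 - x)
64 + n(6, -9)*(-1) = 64 + (9 - 1*(-9))*(-1) = 64 + (9 + 9)*(-1) = 64 + 18*(-1) = 64 - 18 = 46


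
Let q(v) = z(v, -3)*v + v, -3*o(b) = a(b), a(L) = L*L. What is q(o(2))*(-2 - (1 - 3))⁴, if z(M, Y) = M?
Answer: 0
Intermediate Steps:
a(L) = L²
o(b) = -b²/3
q(v) = v + v² (q(v) = v*v + v = v² + v = v + v²)
q(o(2))*(-2 - (1 - 3))⁴ = ((-⅓*2²)*(1 - ⅓*2²))*(-2 - (1 - 3))⁴ = ((-⅓*4)*(1 - ⅓*4))*(-2 - 1*(-2))⁴ = (-4*(1 - 4/3)/3)*(-2 + 2)⁴ = -4/3*(-⅓)*0⁴ = (4/9)*0 = 0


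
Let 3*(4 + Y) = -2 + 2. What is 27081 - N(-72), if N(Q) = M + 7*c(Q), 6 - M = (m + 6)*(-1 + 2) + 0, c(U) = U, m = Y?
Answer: 27581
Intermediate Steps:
Y = -4 (Y = -4 + (-2 + 2)/3 = -4 + (1/3)*0 = -4 + 0 = -4)
m = -4
M = 4 (M = 6 - ((-4 + 6)*(-1 + 2) + 0) = 6 - (2*1 + 0) = 6 - (2 + 0) = 6 - 1*2 = 6 - 2 = 4)
N(Q) = 4 + 7*Q
27081 - N(-72) = 27081 - (4 + 7*(-72)) = 27081 - (4 - 504) = 27081 - 1*(-500) = 27081 + 500 = 27581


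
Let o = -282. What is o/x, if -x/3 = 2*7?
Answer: 47/7 ≈ 6.7143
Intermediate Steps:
x = -42 (x = -6*7 = -3*14 = -42)
o/x = -282/(-42) = -282*(-1/42) = 47/7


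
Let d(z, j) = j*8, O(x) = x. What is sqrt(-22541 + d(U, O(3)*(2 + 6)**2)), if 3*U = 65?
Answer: I*sqrt(21005) ≈ 144.93*I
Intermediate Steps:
U = 65/3 (U = (1/3)*65 = 65/3 ≈ 21.667)
d(z, j) = 8*j
sqrt(-22541 + d(U, O(3)*(2 + 6)**2)) = sqrt(-22541 + 8*(3*(2 + 6)**2)) = sqrt(-22541 + 8*(3*8**2)) = sqrt(-22541 + 8*(3*64)) = sqrt(-22541 + 8*192) = sqrt(-22541 + 1536) = sqrt(-21005) = I*sqrt(21005)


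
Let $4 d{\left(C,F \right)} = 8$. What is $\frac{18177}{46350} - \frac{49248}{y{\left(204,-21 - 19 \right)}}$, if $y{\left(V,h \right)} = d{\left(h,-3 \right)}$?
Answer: $- \frac{380434741}{15450} \approx -24624.0$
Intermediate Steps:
$d{\left(C,F \right)} = 2$ ($d{\left(C,F \right)} = \frac{1}{4} \cdot 8 = 2$)
$y{\left(V,h \right)} = 2$
$\frac{18177}{46350} - \frac{49248}{y{\left(204,-21 - 19 \right)}} = \frac{18177}{46350} - \frac{49248}{2} = 18177 \cdot \frac{1}{46350} - 24624 = \frac{6059}{15450} - 24624 = - \frac{380434741}{15450}$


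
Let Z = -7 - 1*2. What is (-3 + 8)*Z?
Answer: -45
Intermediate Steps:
Z = -9 (Z = -7 - 2 = -9)
(-3 + 8)*Z = (-3 + 8)*(-9) = 5*(-9) = -45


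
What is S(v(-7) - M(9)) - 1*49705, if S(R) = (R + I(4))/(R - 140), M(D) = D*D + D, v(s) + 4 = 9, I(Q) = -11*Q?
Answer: -3727832/75 ≈ -49704.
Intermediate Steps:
v(s) = 5 (v(s) = -4 + 9 = 5)
M(D) = D + D² (M(D) = D² + D = D + D²)
S(R) = (-44 + R)/(-140 + R) (S(R) = (R - 11*4)/(R - 140) = (R - 44)/(-140 + R) = (-44 + R)/(-140 + R))
S(v(-7) - M(9)) - 1*49705 = (-44 + (5 - 9*(1 + 9)))/(-140 + (5 - 9*(1 + 9))) - 1*49705 = (-44 + (5 - 9*10))/(-140 + (5 - 9*10)) - 49705 = (-44 + (5 - 1*90))/(-140 + (5 - 1*90)) - 49705 = (-44 + (5 - 90))/(-140 + (5 - 90)) - 49705 = (-44 - 85)/(-140 - 85) - 49705 = -129/(-225) - 49705 = -1/225*(-129) - 49705 = 43/75 - 49705 = -3727832/75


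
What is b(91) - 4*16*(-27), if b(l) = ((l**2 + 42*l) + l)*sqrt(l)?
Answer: 1728 + 12194*sqrt(91) ≈ 1.1805e+5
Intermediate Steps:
b(l) = sqrt(l)*(l**2 + 43*l) (b(l) = (l**2 + 43*l)*sqrt(l) = sqrt(l)*(l**2 + 43*l))
b(91) - 4*16*(-27) = 91**(3/2)*(43 + 91) - 4*16*(-27) = (91*sqrt(91))*134 - 64*(-27) = 12194*sqrt(91) - 1*(-1728) = 12194*sqrt(91) + 1728 = 1728 + 12194*sqrt(91)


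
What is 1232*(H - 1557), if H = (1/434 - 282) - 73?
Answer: -73023016/31 ≈ -2.3556e+6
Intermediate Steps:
H = -154069/434 (H = (1/434 - 282) - 73 = -122387/434 - 73 = -154069/434 ≈ -355.00)
1232*(H - 1557) = 1232*(-154069/434 - 1557) = 1232*(-829807/434) = -73023016/31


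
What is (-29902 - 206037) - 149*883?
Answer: -367506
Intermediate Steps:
(-29902 - 206037) - 149*883 = -235939 - 131567 = -367506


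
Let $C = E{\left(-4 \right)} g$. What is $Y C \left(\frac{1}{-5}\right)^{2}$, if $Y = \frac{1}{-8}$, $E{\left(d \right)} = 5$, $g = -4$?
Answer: $\frac{1}{10} \approx 0.1$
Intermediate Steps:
$C = -20$ ($C = 5 \left(-4\right) = -20$)
$Y = - \frac{1}{8} \approx -0.125$
$Y C \left(\frac{1}{-5}\right)^{2} = \left(- \frac{1}{8}\right) \left(-20\right) \left(\frac{1}{-5}\right)^{2} = \frac{5 \left(- \frac{1}{5}\right)^{2}}{2} = \frac{5}{2} \cdot \frac{1}{25} = \frac{1}{10}$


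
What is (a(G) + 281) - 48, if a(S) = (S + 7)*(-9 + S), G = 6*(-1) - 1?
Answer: 233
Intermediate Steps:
G = -7 (G = -6 - 1 = -7)
a(S) = (-9 + S)*(7 + S) (a(S) = (7 + S)*(-9 + S) = (-9 + S)*(7 + S))
(a(G) + 281) - 48 = ((-63 + (-7)² - 2*(-7)) + 281) - 48 = ((-63 + 49 + 14) + 281) - 48 = (0 + 281) - 48 = 281 - 48 = 233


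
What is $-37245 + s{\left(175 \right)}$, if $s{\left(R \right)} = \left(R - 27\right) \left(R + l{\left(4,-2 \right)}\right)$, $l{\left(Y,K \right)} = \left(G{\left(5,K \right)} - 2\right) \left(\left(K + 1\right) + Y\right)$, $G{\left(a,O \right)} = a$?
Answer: $-10013$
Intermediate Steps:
$l{\left(Y,K \right)} = 3 + 3 K + 3 Y$ ($l{\left(Y,K \right)} = \left(5 - 2\right) \left(\left(K + 1\right) + Y\right) = 3 \left(\left(1 + K\right) + Y\right) = 3 \left(1 + K + Y\right) = 3 + 3 K + 3 Y$)
$s{\left(R \right)} = \left(-27 + R\right) \left(9 + R\right)$ ($s{\left(R \right)} = \left(R - 27\right) \left(R + \left(3 + 3 \left(-2\right) + 3 \cdot 4\right)\right) = \left(-27 + R\right) \left(R + \left(3 - 6 + 12\right)\right) = \left(-27 + R\right) \left(R + 9\right) = \left(-27 + R\right) \left(9 + R\right)$)
$-37245 + s{\left(175 \right)} = -37245 - \left(3393 - 30625\right) = -37245 - -27232 = -37245 + 27232 = -10013$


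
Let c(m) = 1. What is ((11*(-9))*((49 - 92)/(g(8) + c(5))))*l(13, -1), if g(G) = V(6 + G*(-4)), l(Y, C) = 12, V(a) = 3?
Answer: 12771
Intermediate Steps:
g(G) = 3
((11*(-9))*((49 - 92)/(g(8) + c(5))))*l(13, -1) = ((11*(-9))*((49 - 92)/(3 + 1)))*12 = -(-4257)/4*12 = -99*(-43/4)*12 = (4257/4)*12 = 12771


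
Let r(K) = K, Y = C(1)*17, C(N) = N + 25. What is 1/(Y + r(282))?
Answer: 1/724 ≈ 0.0013812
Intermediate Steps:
C(N) = 25 + N
Y = 442 (Y = (25 + 1)*17 = 26*17 = 442)
1/(Y + r(282)) = 1/(442 + 282) = 1/724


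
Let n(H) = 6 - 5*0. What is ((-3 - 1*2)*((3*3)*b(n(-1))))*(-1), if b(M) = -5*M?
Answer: -1350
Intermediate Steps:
n(H) = 6 (n(H) = 6 + 0 = 6)
((-3 - 1*2)*((3*3)*b(n(-1))))*(-1) = ((-3 - 1*2)*((3*3)*(-5*6)))*(-1) = ((-3 - 2)*(9*(-30)))*(-1) = -5*(-270)*(-1) = 1350*(-1) = -1350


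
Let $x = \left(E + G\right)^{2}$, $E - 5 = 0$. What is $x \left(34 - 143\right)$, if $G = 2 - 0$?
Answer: $-5341$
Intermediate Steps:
$E = 5$ ($E = 5 + 0 = 5$)
$G = 2$ ($G = 2 + 0 = 2$)
$x = 49$ ($x = \left(5 + 2\right)^{2} = 7^{2} = 49$)
$x \left(34 - 143\right) = 49 \left(34 - 143\right) = 49 \left(-109\right) = -5341$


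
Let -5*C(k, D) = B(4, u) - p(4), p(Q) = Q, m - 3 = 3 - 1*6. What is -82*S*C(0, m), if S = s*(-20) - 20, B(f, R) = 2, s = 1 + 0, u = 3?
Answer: 1312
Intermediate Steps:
s = 1
m = 0 (m = 3 + (3 - 1*6) = 3 + (3 - 6) = 3 - 3 = 0)
S = -40 (S = 1*(-20) - 20 = -20 - 20 = -40)
C(k, D) = 2/5 (C(k, D) = -(2 - 1*4)/5 = -(2 - 4)/5 = -1/5*(-2) = 2/5)
-82*S*C(0, m) = -(-3280)*2/5 = -82*(-16) = 1312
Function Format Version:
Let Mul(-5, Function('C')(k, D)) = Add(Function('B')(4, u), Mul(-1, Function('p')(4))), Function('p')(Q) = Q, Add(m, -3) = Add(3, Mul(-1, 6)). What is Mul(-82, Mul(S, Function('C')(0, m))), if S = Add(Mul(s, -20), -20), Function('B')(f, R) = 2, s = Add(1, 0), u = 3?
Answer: 1312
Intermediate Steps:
s = 1
m = 0 (m = Add(3, Add(3, Mul(-1, 6))) = Add(3, Add(3, -6)) = Add(3, -3) = 0)
S = -40 (S = Add(Mul(1, -20), -20) = Add(-20, -20) = -40)
Function('C')(k, D) = Rational(2, 5) (Function('C')(k, D) = Mul(Rational(-1, 5), Add(2, Mul(-1, 4))) = Mul(Rational(-1, 5), Add(2, -4)) = Mul(Rational(-1, 5), -2) = Rational(2, 5))
Mul(-82, Mul(S, Function('C')(0, m))) = Mul(-82, Mul(-40, Rational(2, 5))) = Mul(-82, -16) = 1312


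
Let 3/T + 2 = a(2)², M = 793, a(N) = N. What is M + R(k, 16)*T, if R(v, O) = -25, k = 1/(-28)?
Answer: 1511/2 ≈ 755.50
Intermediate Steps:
k = -1/28 ≈ -0.035714
T = 3/2 (T = 3/(-2 + 2²) = 3/(-2 + 4) = 3/2 ≈ 1.5000)
M + R(k, 16)*T = 793 - 25*3/2 = 793 - 75/2 = 1511/2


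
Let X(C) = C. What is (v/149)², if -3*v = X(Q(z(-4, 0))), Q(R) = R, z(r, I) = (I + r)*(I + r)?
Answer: 256/199809 ≈ 0.0012812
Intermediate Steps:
z(r, I) = (I + r)²
v = -16/3 (v = -(0 - 4)²/3 = -⅓*(-4)² = -⅓*16 = -16/3 ≈ -5.3333)
(v/149)² = (-16/3/149)² = (-16/3*1/149)² = (-16/447)² = 256/199809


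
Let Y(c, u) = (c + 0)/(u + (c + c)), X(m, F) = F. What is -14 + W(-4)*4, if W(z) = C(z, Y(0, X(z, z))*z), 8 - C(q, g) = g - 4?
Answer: 34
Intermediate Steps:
Y(c, u) = c/(u + 2*c)
C(q, g) = 12 - g (C(q, g) = 8 - (g - 4) = 8 - (-4 + g) = 8 + (4 - g) = 12 - g)
W(z) = 12 (W(z) = 12 - 0/(z + 2*0)*z = 12 - 0/(z + 0)*z = 12 - 0/z*z = 12 - 0*z = 12 - 1*0 = 12 + 0 = 12)
-14 + W(-4)*4 = -14 + 12*4 = -14 + 48 = 34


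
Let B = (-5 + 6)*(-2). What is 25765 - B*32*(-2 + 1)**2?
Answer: 25829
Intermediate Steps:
B = -2 (B = 1*(-2) = -2)
25765 - B*32*(-2 + 1)**2 = 25765 - (-2*32)*(-2 + 1)**2 = 25765 - (-64)*(-1)**2 = 25765 - (-64) = 25765 - 1*(-64) = 25765 + 64 = 25829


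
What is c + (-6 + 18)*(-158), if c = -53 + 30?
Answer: -1919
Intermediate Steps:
c = -23
c + (-6 + 18)*(-158) = -23 + (-6 + 18)*(-158) = -23 + 12*(-158) = -23 - 1896 = -1919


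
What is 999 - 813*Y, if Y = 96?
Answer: -77049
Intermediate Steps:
999 - 813*Y = 999 - 813*96 = 999 - 78048 = -77049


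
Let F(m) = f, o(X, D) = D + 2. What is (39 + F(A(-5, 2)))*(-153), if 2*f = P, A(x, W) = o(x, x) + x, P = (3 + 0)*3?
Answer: -13311/2 ≈ -6655.5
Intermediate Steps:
o(X, D) = 2 + D
P = 9 (P = 3*3 = 9)
A(x, W) = 2 + 2*x (A(x, W) = (2 + x) + x = 2 + 2*x)
f = 9/2 (f = (½)*9 = 9/2 ≈ 4.5000)
F(m) = 9/2
(39 + F(A(-5, 2)))*(-153) = (39 + 9/2)*(-153) = (87/2)*(-153) = -13311/2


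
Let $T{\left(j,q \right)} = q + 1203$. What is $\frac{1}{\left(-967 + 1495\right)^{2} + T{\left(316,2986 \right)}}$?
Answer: $\frac{1}{282973} \approx 3.5339 \cdot 10^{-6}$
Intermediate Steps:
$T{\left(j,q \right)} = 1203 + q$
$\frac{1}{\left(-967 + 1495\right)^{2} + T{\left(316,2986 \right)}} = \frac{1}{\left(-967 + 1495\right)^{2} + \left(1203 + 2986\right)} = \frac{1}{528^{2} + 4189} = \frac{1}{278784 + 4189} = \frac{1}{282973}$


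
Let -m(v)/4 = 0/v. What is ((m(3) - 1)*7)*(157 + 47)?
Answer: -1428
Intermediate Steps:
m(v) = 0 (m(v) = -0/v = -4*0 = 0)
((m(3) - 1)*7)*(157 + 47) = ((0 - 1)*7)*(157 + 47) = -1*7*204 = -7*204 = -1428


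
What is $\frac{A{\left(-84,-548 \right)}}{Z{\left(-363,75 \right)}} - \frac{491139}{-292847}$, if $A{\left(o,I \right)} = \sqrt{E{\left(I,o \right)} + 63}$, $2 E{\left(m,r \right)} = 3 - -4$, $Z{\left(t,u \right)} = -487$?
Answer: $\frac{491139}{292847} - \frac{\sqrt{266}}{974} \approx 1.6604$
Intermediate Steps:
$E{\left(m,r \right)} = \frac{7}{2}$ ($E{\left(m,r \right)} = \frac{3 - -4}{2} = \frac{3 + 4}{2} = \frac{1}{2} \cdot 7 = \frac{7}{2}$)
$A{\left(o,I \right)} = \frac{\sqrt{266}}{2}$ ($A{\left(o,I \right)} = \sqrt{\frac{7}{2} + 63} = \sqrt{\frac{133}{2}} = \frac{\sqrt{266}}{2}$)
$\frac{A{\left(-84,-548 \right)}}{Z{\left(-363,75 \right)}} - \frac{491139}{-292847} = \frac{\frac{1}{2} \sqrt{266}}{-487} - \frac{491139}{-292847} = \frac{\sqrt{266}}{2} \left(- \frac{1}{487}\right) - - \frac{491139}{292847} = - \frac{\sqrt{266}}{974} + \frac{491139}{292847} = \frac{491139}{292847} - \frac{\sqrt{266}}{974}$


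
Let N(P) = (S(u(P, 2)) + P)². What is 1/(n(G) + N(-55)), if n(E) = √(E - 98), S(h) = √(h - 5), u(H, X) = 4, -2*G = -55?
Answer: 2/(2*(55 - I)² + I*√282) ≈ 0.00033031 + 1.1098e-5*I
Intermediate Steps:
G = 55/2 (G = -½*(-55) = 55/2 ≈ 27.500)
S(h) = √(-5 + h)
N(P) = (I + P)² (N(P) = (√(-5 + 4) + P)² = (√(-1) + P)² = (I + P)²)
n(E) = √(-98 + E)
1/(n(G) + N(-55)) = 1/(√(-98 + 55/2) + (I - 55)²) = 1/(√(-141/2) + (-55 + I)²) = 1/(I*√282/2 + (-55 + I)²) = 1/((-55 + I)² + I*√282/2)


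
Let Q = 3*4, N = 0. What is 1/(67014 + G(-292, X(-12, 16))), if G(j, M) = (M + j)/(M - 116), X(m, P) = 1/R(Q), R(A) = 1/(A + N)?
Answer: 13/871217 ≈ 1.4922e-5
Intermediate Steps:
Q = 12
R(A) = 1/A (R(A) = 1/(A + 0) = 1/A)
X(m, P) = 12 (X(m, P) = 1/(1/12) = 12)
G(j, M) = (M + j)/(-116 + M)
1/(67014 + G(-292, X(-12, 16))) = 1/(67014 + (12 - 292)/(-116 + 12)) = 1/(67014 - 280/(-104)) = 1/(67014 - 1/104*(-280)) = 1/(67014 + 35/13) = 1/(871217/13) = 13/871217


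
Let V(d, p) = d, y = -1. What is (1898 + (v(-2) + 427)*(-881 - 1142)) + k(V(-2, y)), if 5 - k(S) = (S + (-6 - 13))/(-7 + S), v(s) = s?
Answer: -2573623/3 ≈ -8.5787e+5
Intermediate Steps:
k(S) = 5 - (-19 + S)/(-7 + S) (k(S) = 5 - (S + (-6 - 13))/(-7 + S) = 5 - (S - 19)/(-7 + S) = 5 - (-19 + S)/(-7 + S))
(1898 + (v(-2) + 427)*(-881 - 1142)) + k(V(-2, y)) = (1898 + (-2 + 427)*(-881 - 1142)) + 4*(-4 - 2)/(-7 - 2) = (1898 + 425*(-2023)) + 4*(-6)/(-9) = (1898 - 859775) + 4*(-⅑)*(-6) = -857877 + 8/3 = -2573623/3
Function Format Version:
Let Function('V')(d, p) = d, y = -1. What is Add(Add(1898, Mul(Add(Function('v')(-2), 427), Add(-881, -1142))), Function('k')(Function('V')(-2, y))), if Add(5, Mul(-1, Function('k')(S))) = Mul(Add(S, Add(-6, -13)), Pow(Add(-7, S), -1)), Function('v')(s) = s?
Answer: Rational(-2573623, 3) ≈ -8.5787e+5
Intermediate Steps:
Function('k')(S) = Add(5, Mul(-1, Pow(Add(-7, S), -1), Add(-19, S))) (Function('k')(S) = Add(5, Mul(-1, Mul(Add(S, Add(-6, -13)), Pow(Add(-7, S), -1)))) = Add(5, Mul(-1, Mul(Add(S, -19), Pow(Add(-7, S), -1)))) = Add(5, Mul(-1, Mul(Add(-19, S), Pow(Add(-7, S), -1)))) = Add(5, Mul(-1, Mul(Pow(Add(-7, S), -1), Add(-19, S)))) = Add(5, Mul(-1, Pow(Add(-7, S), -1), Add(-19, S))))
Add(Add(1898, Mul(Add(Function('v')(-2), 427), Add(-881, -1142))), Function('k')(Function('V')(-2, y))) = Add(Add(1898, Mul(Add(-2, 427), Add(-881, -1142))), Mul(4, Pow(Add(-7, -2), -1), Add(-4, -2))) = Add(Add(1898, Mul(425, -2023)), Mul(4, Pow(-9, -1), -6)) = Add(Add(1898, -859775), Mul(4, Rational(-1, 9), -6)) = Add(-857877, Rational(8, 3)) = Rational(-2573623, 3)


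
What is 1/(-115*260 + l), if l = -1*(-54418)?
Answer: 1/24518 ≈ 4.0786e-5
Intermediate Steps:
l = 54418
1/(-115*260 + l) = 1/(-115*260 + 54418) = 1/(-29900 + 54418) = 1/24518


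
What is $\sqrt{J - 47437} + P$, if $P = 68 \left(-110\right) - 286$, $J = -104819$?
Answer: $-7766 + 8 i \sqrt{2379} \approx -7766.0 + 390.2 i$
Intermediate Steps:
$P = -7766$ ($P = -7480 - 286 = -7766$)
$\sqrt{J - 47437} + P = \sqrt{-104819 - 47437} - 7766 = \sqrt{-152256} - 7766 = 8 i \sqrt{2379} - 7766 = -7766 + 8 i \sqrt{2379}$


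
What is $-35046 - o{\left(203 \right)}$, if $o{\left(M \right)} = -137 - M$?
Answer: $-34706$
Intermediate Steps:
$-35046 - o{\left(203 \right)} = -35046 - \left(-137 - 203\right) = -35046 - -340 = -35046 + 340 = -34706$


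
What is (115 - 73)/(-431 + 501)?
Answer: ⅗ ≈ 0.60000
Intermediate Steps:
(115 - 73)/(-431 + 501) = 42/70 = 42*(1/70) = ⅗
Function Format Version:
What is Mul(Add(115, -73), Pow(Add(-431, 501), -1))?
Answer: Rational(3, 5) ≈ 0.60000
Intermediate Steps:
Mul(Add(115, -73), Pow(Add(-431, 501), -1)) = Mul(42, Pow(70, -1)) = Mul(42, Rational(1, 70)) = Rational(3, 5)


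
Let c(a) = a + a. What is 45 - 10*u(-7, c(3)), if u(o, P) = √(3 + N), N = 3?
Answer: 45 - 10*√6 ≈ 20.505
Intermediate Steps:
c(a) = 2*a
u(o, P) = √6 (u(o, P) = √(3 + 3) = √6)
45 - 10*u(-7, c(3)) = 45 - 10*√6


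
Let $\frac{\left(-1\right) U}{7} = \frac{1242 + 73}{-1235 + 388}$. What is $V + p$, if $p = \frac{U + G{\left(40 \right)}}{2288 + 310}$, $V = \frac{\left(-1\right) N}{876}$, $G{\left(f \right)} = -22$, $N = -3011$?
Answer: $\frac{157558661}{45896268} \approx 3.4329$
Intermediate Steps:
$U = \frac{1315}{121}$ ($U = - 7 \frac{1242 + 73}{-1235 + 388} = - 7 \frac{1315}{-847} = - 7 \cdot 1315 \left(- \frac{1}{847}\right) = \left(-7\right) \left(- \frac{1315}{847}\right) = \frac{1315}{121} \approx 10.868$)
$V = \frac{3011}{876}$ ($V = \frac{\left(-1\right) \left(-3011\right)}{876} = 3011 \cdot \frac{1}{876} = \frac{3011}{876} \approx 3.4372$)
$p = - \frac{449}{104786}$ ($p = \frac{\frac{1315}{121} - 22}{2288 + 310} = - \frac{1347}{121 \cdot 2598} = \left(- \frac{1347}{121}\right) \frac{1}{2598} = - \frac{449}{104786} \approx -0.0042849$)
$V + p = \frac{3011}{876} - \frac{449}{104786} = \frac{157558661}{45896268}$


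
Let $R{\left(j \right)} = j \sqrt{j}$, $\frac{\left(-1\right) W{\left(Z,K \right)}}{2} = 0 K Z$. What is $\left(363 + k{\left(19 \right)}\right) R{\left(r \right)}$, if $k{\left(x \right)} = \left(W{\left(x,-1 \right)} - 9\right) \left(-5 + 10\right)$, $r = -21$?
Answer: $- 6678 i \sqrt{21} \approx - 30602.0 i$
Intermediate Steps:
$W{\left(Z,K \right)} = 0$ ($W{\left(Z,K \right)} = - 2 \cdot 0 K Z = - 2 \cdot 0 Z = \left(-2\right) 0 = 0$)
$R{\left(j \right)} = j^{\frac{3}{2}}$
$k{\left(x \right)} = -45$ ($k{\left(x \right)} = \left(0 - 9\right) \left(-5 + 10\right) = \left(-9\right) 5 = -45$)
$\left(363 + k{\left(19 \right)}\right) R{\left(r \right)} = \left(363 - 45\right) \left(-21\right)^{\frac{3}{2}} = 318 \left(- 21 i \sqrt{21}\right) = - 6678 i \sqrt{21}$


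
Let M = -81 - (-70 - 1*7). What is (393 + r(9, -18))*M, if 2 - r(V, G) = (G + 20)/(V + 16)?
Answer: -39492/25 ≈ -1579.7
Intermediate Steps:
r(V, G) = 2 - (20 + G)/(16 + V) (r(V, G) = 2 - (G + 20)/(V + 16) = 2 - (20 + G)/(16 + V))
M = -4 (M = -81 - (-70 - 7) = -81 - 1*(-77) = -81 + 77 = -4)
(393 + r(9, -18))*M = (393 + (12 - 1*(-18) + 2*9)/(16 + 9))*(-4) = (393 + (12 + 18 + 18)/25)*(-4) = (393 + (1/25)*48)*(-4) = (393 + 48/25)*(-4) = (9873/25)*(-4) = -39492/25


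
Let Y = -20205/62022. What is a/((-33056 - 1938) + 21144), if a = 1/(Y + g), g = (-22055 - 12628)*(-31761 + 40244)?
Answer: 10337/42122138624252925 ≈ 2.4541e-13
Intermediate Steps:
g = -294215889 (g = -34683*8483 = -294215889)
Y = -6735/20674 (Y = -20205*1/62022 = -6735/20674 ≈ -0.32577)
a = -20674/6082619295921 (a = 1/(-6735/20674 - 294215889) = 1/(-6082619295921/20674) = -20674/6082619295921 ≈ -3.3989e-9)
a/((-33056 - 1938) + 21144) = -20674/(6082619295921*((-33056 - 1938) + 21144)) = -20674/(6082619295921*(-34994 + 21144)) = -20674/6082619295921/(-13850) = -20674/6082619295921*(-1/13850) = 10337/42122138624252925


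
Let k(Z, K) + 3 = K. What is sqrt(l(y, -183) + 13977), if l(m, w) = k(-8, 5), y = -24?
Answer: sqrt(13979) ≈ 118.23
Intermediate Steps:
k(Z, K) = -3 + K
l(m, w) = 2 (l(m, w) = -3 + 5 = 2)
sqrt(l(y, -183) + 13977) = sqrt(2 + 13977) = sqrt(13979)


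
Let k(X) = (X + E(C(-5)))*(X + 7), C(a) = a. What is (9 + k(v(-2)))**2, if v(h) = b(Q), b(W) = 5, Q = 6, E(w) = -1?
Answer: 3249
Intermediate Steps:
v(h) = 5
k(X) = (-1 + X)*(7 + X) (k(X) = (X - 1)*(X + 7) = (-1 + X)*(7 + X))
(9 + k(v(-2)))**2 = (9 + (-7 + 5**2 + 6*5))**2 = (9 + (-7 + 25 + 30))**2 = (9 + 48)**2 = 57**2 = 3249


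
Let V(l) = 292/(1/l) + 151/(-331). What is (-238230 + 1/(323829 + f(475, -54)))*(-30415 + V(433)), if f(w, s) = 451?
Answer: -61383094510713430/2683417 ≈ -2.2875e+10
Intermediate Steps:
V(l) = -151/331 + 292*l (V(l) = 292*l + 151*(-1/331) = 292*l - 151/331 = -151/331 + 292*l)
(-238230 + 1/(323829 + f(475, -54)))*(-30415 + V(433)) = (-238230 + 1/(323829 + 451))*(-30415 + (-151/331 + 292*433)) = (-238230 + 1/324280)*(-30415 + (-151/331 + 126436)) = (-238230 + 1/324280)*(-30415 + 41850165/331) = -77253224399/324280*31782800/331 = -61383094510713430/2683417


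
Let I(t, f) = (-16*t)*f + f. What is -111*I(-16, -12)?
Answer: 342324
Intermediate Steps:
I(t, f) = f - 16*f*t (I(t, f) = -16*f*t + f = f - 16*f*t)
-111*I(-16, -12) = -(-1332)*(1 - 16*(-16)) = -(-1332)*(1 + 256) = -(-1332)*257 = -111*(-3084) = 342324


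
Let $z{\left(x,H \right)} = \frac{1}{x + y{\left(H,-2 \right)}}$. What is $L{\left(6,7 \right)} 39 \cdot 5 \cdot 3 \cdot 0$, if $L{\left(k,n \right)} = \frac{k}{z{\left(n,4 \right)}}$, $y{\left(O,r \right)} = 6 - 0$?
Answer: $0$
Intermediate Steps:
$y{\left(O,r \right)} = 6$ ($y{\left(O,r \right)} = 6 + 0 = 6$)
$z{\left(x,H \right)} = \frac{1}{6 + x}$ ($z{\left(x,H \right)} = \frac{1}{x + 6} = \frac{1}{6 + x}$)
$L{\left(k,n \right)} = k \left(6 + n\right)$ ($L{\left(k,n \right)} = \frac{k}{\frac{1}{6 + n}} = k \left(6 + n\right)$)
$L{\left(6,7 \right)} 39 \cdot 5 \cdot 3 \cdot 0 = 6 \left(6 + 7\right) 39 \cdot 5 \cdot 3 \cdot 0 = 6 \cdot 13 \cdot 39 \cdot 15 \cdot 0 = 78 \cdot 39 \cdot 0 = 3042 \cdot 0 = 0$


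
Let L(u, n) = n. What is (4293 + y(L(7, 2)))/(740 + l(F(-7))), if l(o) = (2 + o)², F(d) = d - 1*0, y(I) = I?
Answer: 859/153 ≈ 5.6144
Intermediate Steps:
F(d) = d (F(d) = d + 0 = d)
(4293 + y(L(7, 2)))/(740 + l(F(-7))) = (4293 + 2)/(740 + (2 - 7)²) = 4295/(740 + (-5)²) = 4295/(740 + 25) = 4295/765 = 4295*(1/765) = 859/153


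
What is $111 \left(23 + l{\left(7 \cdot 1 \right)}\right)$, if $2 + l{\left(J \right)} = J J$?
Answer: $7770$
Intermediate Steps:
$l{\left(J \right)} = -2 + J^{2}$ ($l{\left(J \right)} = -2 + J J = -2 + J^{2}$)
$111 \left(23 + l{\left(7 \cdot 1 \right)}\right) = 111 \left(23 - \left(2 - \left(7 \cdot 1\right)^{2}\right)\right) = 111 \left(23 - \left(2 - 7^{2}\right)\right) = 111 \left(23 + \left(-2 + 49\right)\right) = 111 \left(23 + 47\right) = 111 \cdot 70 = 7770$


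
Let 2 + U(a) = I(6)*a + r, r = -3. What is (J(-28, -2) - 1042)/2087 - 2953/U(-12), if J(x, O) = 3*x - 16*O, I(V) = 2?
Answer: 6131185/60523 ≈ 101.30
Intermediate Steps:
U(a) = -5 + 2*a (U(a) = -2 + (2*a - 3) = -2 + (-3 + 2*a) = -5 + 2*a)
J(x, O) = -16*O + 3*x
(J(-28, -2) - 1042)/2087 - 2953/U(-12) = ((-16*(-2) + 3*(-28)) - 1042)/2087 - 2953/(-5 + 2*(-12)) = ((32 - 84) - 1042)*(1/2087) - 2953/(-5 - 24) = (-52 - 1042)*(1/2087) - 2953/(-29) = -1094*1/2087 - 2953*(-1/29) = -1094/2087 + 2953/29 = 6131185/60523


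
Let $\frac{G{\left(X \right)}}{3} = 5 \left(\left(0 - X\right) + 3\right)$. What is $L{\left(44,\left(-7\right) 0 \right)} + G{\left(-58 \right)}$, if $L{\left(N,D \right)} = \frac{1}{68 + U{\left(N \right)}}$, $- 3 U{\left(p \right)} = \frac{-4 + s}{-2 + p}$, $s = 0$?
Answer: $\frac{3921753}{4286} \approx 915.01$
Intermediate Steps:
$U{\left(p \right)} = \frac{4}{3 \left(-2 + p\right)}$ ($U{\left(p \right)} = - \frac{\left(-4 + 0\right) \frac{1}{-2 + p}}{3} = - \frac{\left(-4\right) \frac{1}{-2 + p}}{3} = \frac{4}{3 \left(-2 + p\right)}$)
$G{\left(X \right)} = 45 - 15 X$ ($G{\left(X \right)} = 3 \cdot 5 \left(\left(0 - X\right) + 3\right) = 3 \cdot 5 \left(- X + 3\right) = 3 \cdot 5 \left(3 - X\right) = 3 \left(15 - 5 X\right) = 45 - 15 X$)
$L{\left(N,D \right)} = \frac{1}{68 + \frac{4}{3 \left(-2 + N\right)}}$
$L{\left(44,\left(-7\right) 0 \right)} + G{\left(-58 \right)} = \frac{3 \left(-2 + 44\right)}{4 \left(-101 + 51 \cdot 44\right)} + \left(45 - -870\right) = \frac{3}{4} \frac{1}{-101 + 2244} \cdot 42 + \left(45 + 870\right) = \frac{3}{4} \cdot \frac{1}{2143} \cdot 42 + 915 = \frac{63}{4286} + 915 = \frac{3921753}{4286}$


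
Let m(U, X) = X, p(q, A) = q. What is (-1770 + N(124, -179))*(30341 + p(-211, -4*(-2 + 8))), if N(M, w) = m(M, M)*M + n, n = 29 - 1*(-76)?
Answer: 413112430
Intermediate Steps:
n = 105 (n = 29 + 76 = 105)
N(M, w) = 105 + M² (N(M, w) = M*M + 105 = M² + 105 = 105 + M²)
(-1770 + N(124, -179))*(30341 + p(-211, -4*(-2 + 8))) = (-1770 + (105 + 124²))*(30341 - 211) = (-1770 + (105 + 15376))*30130 = (-1770 + 15481)*30130 = 13711*30130 = 413112430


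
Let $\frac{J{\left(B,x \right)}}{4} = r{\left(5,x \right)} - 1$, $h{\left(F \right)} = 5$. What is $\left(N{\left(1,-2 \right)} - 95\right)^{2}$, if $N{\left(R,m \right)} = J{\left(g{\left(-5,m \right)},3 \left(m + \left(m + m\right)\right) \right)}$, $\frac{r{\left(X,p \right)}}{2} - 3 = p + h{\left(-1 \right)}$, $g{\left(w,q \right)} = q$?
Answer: $32041$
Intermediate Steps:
$r{\left(X,p \right)} = 16 + 2 p$ ($r{\left(X,p \right)} = 6 + 2 \left(p + 5\right) = 6 + 2 \left(5 + p\right) = 6 + \left(10 + 2 p\right) = 16 + 2 p$)
$J{\left(B,x \right)} = 60 + 8 x$ ($J{\left(B,x \right)} = 4 \left(\left(16 + 2 x\right) - 1\right) = 4 \left(15 + 2 x\right) = 60 + 8 x$)
$N{\left(R,m \right)} = 60 + 72 m$ ($N{\left(R,m \right)} = 60 + 8 \cdot 3 \left(m + \left(m + m\right)\right) = 60 + 8 \cdot 3 \left(m + 2 m\right) = 60 + 8 \cdot 3 \cdot 3 m = 60 + 8 \cdot 9 m = 60 + 72 m$)
$\left(N{\left(1,-2 \right)} - 95\right)^{2} = \left(\left(60 + 72 \left(-2\right)\right) - 95\right)^{2} = \left(\left(60 - 144\right) - 95\right)^{2} = \left(-84 - 95\right)^{2} = \left(-179\right)^{2} = 32041$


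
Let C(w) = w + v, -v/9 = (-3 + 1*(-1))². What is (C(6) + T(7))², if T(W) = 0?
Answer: 19044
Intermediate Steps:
v = -144 (v = -9*(-3 + 1*(-1))² = -9*(-3 - 1)² = -9*(-4)² = -9*16 = -144)
C(w) = -144 + w (C(w) = w - 144 = -144 + w)
(C(6) + T(7))² = ((-144 + 6) + 0)² = (-138 + 0)² = (-138)² = 19044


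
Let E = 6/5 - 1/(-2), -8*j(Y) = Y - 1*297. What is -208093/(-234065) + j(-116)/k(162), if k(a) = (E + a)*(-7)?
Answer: 1293543789/1532657620 ≈ 0.84399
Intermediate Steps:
j(Y) = 297/8 - Y/8 (j(Y) = -(Y - 1*297)/8 = -(Y - 297)/8 = -(-297 + Y)/8 = 297/8 - Y/8)
E = 17/10 (E = 6*(⅕) - 1*(-½) = 6/5 + ½ = 17/10 ≈ 1.7000)
k(a) = -119/10 - 7*a (k(a) = (17/10 + a)*(-7) = -119/10 - 7*a)
-208093/(-234065) + j(-116)/k(162) = -208093/(-234065) + (297/8 - ⅛*(-116))/(-119/10 - 7*162) = -208093*(-1/234065) + (297/8 + 29/2)/(-119/10 - 1134) = 208093/234065 + 413/(8*(-11459/10)) = 208093/234065 + (413/8)*(-10/11459) = 208093/234065 - 295/6548 = 1293543789/1532657620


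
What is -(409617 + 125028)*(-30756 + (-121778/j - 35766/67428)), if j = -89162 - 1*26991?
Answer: 7154614719315082395/435109138 ≈ 1.6443e+10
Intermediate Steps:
j = -116153 (j = -89162 - 26991 = -116153)
-(409617 + 125028)*(-30756 + (-121778/j - 35766/67428)) = -(409617 + 125028)*(-30756 + (-121778/(-116153) - 35766/67428)) = -534645*(-30756 + (-121778*(-1/116153) - 35766*1/67428)) = -534645*(-30756 + (121778/116153 - 1987/3746)) = -534645*(-30756 + 225384377/435109138) = -534645*(-13381991263951)/435109138 = -1*(-7154614719315082395/435109138) = 7154614719315082395/435109138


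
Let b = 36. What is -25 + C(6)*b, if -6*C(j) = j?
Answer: -61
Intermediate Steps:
C(j) = -j/6
-25 + C(6)*b = -25 - ⅙*6*36 = -25 - 1*36 = -25 - 36 = -61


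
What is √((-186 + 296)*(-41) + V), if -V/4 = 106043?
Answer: I*√428682 ≈ 654.74*I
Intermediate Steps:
V = -424172 (V = -4*106043 = -424172)
√((-186 + 296)*(-41) + V) = √((-186 + 296)*(-41) - 424172) = √(110*(-41) - 424172) = √(-4510 - 424172) = √(-428682) = I*√428682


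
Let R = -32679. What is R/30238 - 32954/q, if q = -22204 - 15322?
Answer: -114924551/567355594 ≈ -0.20256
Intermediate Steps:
q = -37526
R/30238 - 32954/q = -32679/30238 - 32954/(-37526) = -32679*1/30238 - 32954*(-1/37526) = -32679/30238 + 16477/18763 = -114924551/567355594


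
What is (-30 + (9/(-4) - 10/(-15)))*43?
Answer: -16297/12 ≈ -1358.1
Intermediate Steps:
(-30 + (9/(-4) - 10/(-15)))*43 = (-30 + (9*(-¼) - 10*(-1/15)))*43 = (-30 + (-9/4 + ⅔))*43 = (-30 - 19/12)*43 = -379/12*43 = -16297/12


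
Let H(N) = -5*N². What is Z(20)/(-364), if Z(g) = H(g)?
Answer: 500/91 ≈ 5.4945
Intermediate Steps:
Z(g) = -5*g²
Z(20)/(-364) = -5*20²/(-364) = -5*400*(-1/364) = -2000*(-1/364) = 500/91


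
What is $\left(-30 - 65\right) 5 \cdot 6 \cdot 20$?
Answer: $-57000$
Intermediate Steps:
$\left(-30 - 65\right) 5 \cdot 6 \cdot 20 = - 95 \cdot 30 \cdot 20 = \left(-95\right) 600 = -57000$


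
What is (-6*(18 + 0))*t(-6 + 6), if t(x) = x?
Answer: 0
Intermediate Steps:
(-6*(18 + 0))*t(-6 + 6) = (-6*(18 + 0))*(-6 + 6) = -6*18*0 = -108*0 = 0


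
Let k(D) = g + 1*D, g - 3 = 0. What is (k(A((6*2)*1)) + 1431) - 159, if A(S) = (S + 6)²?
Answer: 1599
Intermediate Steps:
g = 3 (g = 3 + 0 = 3)
A(S) = (6 + S)²
k(D) = 3 + D (k(D) = 3 + 1*D = 3 + D)
(k(A((6*2)*1)) + 1431) - 159 = ((3 + (6 + (6*2)*1)²) + 1431) - 159 = ((3 + (6 + 12*1)²) + 1431) - 159 = ((3 + (6 + 12)²) + 1431) - 159 = ((3 + 18²) + 1431) - 159 = ((3 + 324) + 1431) - 159 = (327 + 1431) - 159 = 1758 - 159 = 1599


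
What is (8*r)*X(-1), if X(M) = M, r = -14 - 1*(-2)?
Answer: 96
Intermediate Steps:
r = -12 (r = -14 + 2 = -12)
(8*r)*X(-1) = (8*(-12))*(-1) = -96*(-1) = 96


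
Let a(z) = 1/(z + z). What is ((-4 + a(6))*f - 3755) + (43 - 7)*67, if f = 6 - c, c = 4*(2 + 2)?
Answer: -7823/6 ≈ -1303.8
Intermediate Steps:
c = 16 (c = 4*4 = 16)
f = -10 (f = 6 - 1*16 = 6 - 16 = -10)
a(z) = 1/(2*z)
((-4 + a(6))*f - 3755) + (43 - 7)*67 = ((-4 + (½)/6)*(-10) - 3755) + (43 - 7)*67 = ((-4 + (½)*(⅙))*(-10) - 3755) + 36*67 = ((-4 + 1/12)*(-10) - 3755) + 2412 = (-47/12*(-10) - 3755) + 2412 = (235/6 - 3755) + 2412 = -22295/6 + 2412 = -7823/6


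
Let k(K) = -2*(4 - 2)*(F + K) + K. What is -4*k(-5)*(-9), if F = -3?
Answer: 972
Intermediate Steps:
k(K) = 12 - 3*K (k(K) = -2*(4 - 2)*(-3 + K) + K = -4*(-3 + K) + K = -2*(-6 + 2*K) + K = (12 - 4*K) + K = 12 - 3*K)
-4*k(-5)*(-9) = -4*(12 - 3*(-5))*(-9) = -4*(12 + 15)*(-9) = -4*27*(-9) = -108*(-9) = 972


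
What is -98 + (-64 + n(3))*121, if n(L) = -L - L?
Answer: -8568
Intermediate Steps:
n(L) = -2*L
-98 + (-64 + n(3))*121 = -98 + (-64 - 2*3)*121 = -98 + (-64 - 6)*121 = -98 - 70*121 = -98 - 8470 = -8568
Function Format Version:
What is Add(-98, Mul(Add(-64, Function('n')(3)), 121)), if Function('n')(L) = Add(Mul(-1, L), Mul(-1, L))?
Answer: -8568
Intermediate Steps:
Function('n')(L) = Mul(-2, L)
Add(-98, Mul(Add(-64, Function('n')(3)), 121)) = Add(-98, Mul(Add(-64, Mul(-2, 3)), 121)) = Add(-98, Mul(Add(-64, -6), 121)) = Add(-98, Mul(-70, 121)) = Add(-98, -8470) = -8568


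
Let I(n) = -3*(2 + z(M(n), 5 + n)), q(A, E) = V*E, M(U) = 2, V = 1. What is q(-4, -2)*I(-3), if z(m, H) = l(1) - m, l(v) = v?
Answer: 6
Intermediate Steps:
z(m, H) = 1 - m
q(A, E) = E (q(A, E) = 1*E = E)
I(n) = -3 (I(n) = -3*(2 + (1 - 1*2)) = -3*(2 + (1 - 2)) = -3*(2 - 1) = -3*1 = -3)
q(-4, -2)*I(-3) = -2*(-3) = 6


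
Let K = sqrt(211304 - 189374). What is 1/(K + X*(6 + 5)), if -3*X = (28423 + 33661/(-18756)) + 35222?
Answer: -738833250639132/172412890218426199081 - 3166087824*sqrt(21930)/172412890218426199081 ≈ -4.2880e-6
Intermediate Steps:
X = -1193691959/56268 (X = -((28423 + 33661/(-18756)) + 35222)/3 = -((28423 + 33661*(-1/18756)) + 35222)/3 = -((28423 - 33661/18756) + 35222)/3 = -(533068127/18756 + 35222)/3 = -1/3*1193691959/18756 = -1193691959/56268 ≈ -21214.)
K = sqrt(21930) ≈ 148.09
1/(K + X*(6 + 5)) = 1/(sqrt(21930) - 1193691959*(6 + 5)/56268) = 1/(sqrt(21930) - 1193691959/56268*11) = 1/(sqrt(21930) - 13130611549/56268) = 1/(-13130611549/56268 + sqrt(21930))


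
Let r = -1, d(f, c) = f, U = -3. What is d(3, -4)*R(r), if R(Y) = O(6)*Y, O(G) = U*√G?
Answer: 9*√6 ≈ 22.045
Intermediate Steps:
O(G) = -3*√G
R(Y) = -3*Y*√6 (R(Y) = (-3*√6)*Y = -3*Y*√6)
d(3, -4)*R(r) = 3*(-3*(-1)*√6) = 3*(3*√6) = 9*√6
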